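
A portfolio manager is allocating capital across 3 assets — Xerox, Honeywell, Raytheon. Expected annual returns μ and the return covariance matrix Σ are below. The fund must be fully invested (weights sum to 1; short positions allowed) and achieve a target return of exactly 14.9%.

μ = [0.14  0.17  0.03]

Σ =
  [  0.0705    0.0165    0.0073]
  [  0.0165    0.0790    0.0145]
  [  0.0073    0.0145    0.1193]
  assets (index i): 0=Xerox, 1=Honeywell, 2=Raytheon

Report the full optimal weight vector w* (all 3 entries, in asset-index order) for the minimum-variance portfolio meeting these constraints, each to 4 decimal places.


p=Σ⁻¹μ = [1.5627  1.8379  -0.0675]
q=Σ⁻¹𝟙 = [11.3792  9.0733  6.5831]
a=μᵀp=0.529192  b=𝟙ᵀp=3.333038  c=𝟙ᵀq=27.035615  D=ac−b²=3.197888
λ₁=(c·0.149−b)/D = (27.035615·0.149−3.333038)/3.197888 = 0.217415
λ₂=(a−b·0.149)/D = (0.529192−3.333038·0.149)/3.197888 = 0.010185
w* = 0.217415·p + 0.010185·q:
  w_0 = 0.217415·1.5627 + 0.010185·11.3792 = 0.4556  (Xerox)
  w_1 = 0.217415·1.8379 + 0.010185·9.0733 = 0.4920  (Honeywell)
  w_2 = 0.217415·-0.0675 + 0.010185·6.5831 = 0.0524  (Raytheon)
Σw_i=1.0000  μᵀw=0.1490
σ²=wᵀΣw=λ₁·μ_p+λ₂ = 0.217415·0.149 + 0.010185 = 0.042579 ≈ 0.0426

0.4556  0.4920  0.0524


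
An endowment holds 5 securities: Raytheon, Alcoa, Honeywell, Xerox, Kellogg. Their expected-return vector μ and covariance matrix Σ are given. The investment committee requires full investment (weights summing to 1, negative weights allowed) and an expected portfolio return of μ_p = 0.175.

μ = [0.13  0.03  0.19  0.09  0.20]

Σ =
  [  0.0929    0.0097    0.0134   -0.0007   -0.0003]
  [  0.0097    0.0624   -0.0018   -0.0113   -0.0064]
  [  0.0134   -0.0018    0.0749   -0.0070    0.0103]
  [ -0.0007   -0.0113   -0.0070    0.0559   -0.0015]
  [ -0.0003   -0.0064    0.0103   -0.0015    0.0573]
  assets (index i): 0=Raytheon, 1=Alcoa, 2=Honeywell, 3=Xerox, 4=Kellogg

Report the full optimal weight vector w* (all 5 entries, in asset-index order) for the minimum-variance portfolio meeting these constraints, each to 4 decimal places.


0.1213  -0.0246  0.2882  0.1619  0.4532

g=Σ⁻¹μ = [1.0009  1.1242  2.1378  2.2059  3.2947]
h=Σ⁻¹𝟙 = [6.9661  21.5938  12.3844  24.3837  18.3125]
a=μᵀg=1.427484  b=𝟙ᵀg=9.763472  c=𝟙ᵀh=83.640491  D=ac−b²=24.070113
λ₁=(c·0.175−b)/D = (83.640491·0.175−9.763472)/24.070113 = 0.202476
λ₂=(a−b·0.175)/D = (1.427484−9.763472·0.175)/24.070113 = -0.011679
w* = 0.202476·g + -0.011679·h:
  w_0 = 0.202476·1.0009 + -0.011679·6.9661 = 0.1213  (Raytheon)
  w_1 = 0.202476·1.1242 + -0.011679·21.5938 = -0.0246  (Alcoa)
  w_2 = 0.202476·2.1378 + -0.011679·12.3844 = 0.2882  (Honeywell)
  w_3 = 0.202476·2.2059 + -0.011679·24.3837 = 0.1619  (Xerox)
  w_4 = 0.202476·3.2947 + -0.011679·18.3125 = 0.4532  (Kellogg)
Σw_i=1.0000  μᵀw=0.1750
σ²=wᵀΣw=λ₁·μ_p+λ₂ = 0.202476·0.175 + -0.011679 = 0.023754 ≈ 0.0238


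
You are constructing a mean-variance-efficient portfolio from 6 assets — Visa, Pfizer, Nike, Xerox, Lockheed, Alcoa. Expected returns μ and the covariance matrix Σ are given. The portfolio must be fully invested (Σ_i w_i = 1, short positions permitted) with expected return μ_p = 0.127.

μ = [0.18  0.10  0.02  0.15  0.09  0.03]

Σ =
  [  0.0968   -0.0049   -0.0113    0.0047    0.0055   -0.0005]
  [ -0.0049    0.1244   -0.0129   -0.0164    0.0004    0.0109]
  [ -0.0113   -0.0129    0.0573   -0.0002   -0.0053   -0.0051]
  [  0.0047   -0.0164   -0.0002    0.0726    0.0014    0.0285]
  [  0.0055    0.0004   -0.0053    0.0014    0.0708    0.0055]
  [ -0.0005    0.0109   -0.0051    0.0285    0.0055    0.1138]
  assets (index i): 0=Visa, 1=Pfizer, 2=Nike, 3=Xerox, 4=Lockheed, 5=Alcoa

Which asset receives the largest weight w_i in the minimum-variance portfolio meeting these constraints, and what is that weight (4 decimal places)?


Xerox (0.3228)

x=Σ⁻¹μ = [1.8686  1.3469  1.0974  2.4140  1.1893  -0.4700]
y=Σ⁻¹𝟙 = [12.3592  12.4272  24.4677  13.7632  14.2953  4.6101]
a=μᵀx=0.948016  b=𝟙ᵀx=7.446094  c=𝟙ᵀy=81.922748  D=ac−b²=22.219764
λ₁=(c·0.127−b)/D = (81.922748·0.127−7.446094)/22.219764 = 0.133129
λ₂=(a−b·0.127)/D = (0.948016−7.446094·0.127)/22.219764 = 0.000106
w* = 0.133129·x + 0.000106·y:
  w_0 = 0.133129·1.8686 + 0.000106·12.3592 = 0.2501  (Visa)
  w_1 = 0.133129·1.3469 + 0.000106·12.4272 = 0.1806  (Pfizer)
  w_2 = 0.133129·1.0974 + 0.000106·24.4677 = 0.1487  (Nike)
  w_3 = 0.133129·2.4140 + 0.000106·13.7632 = 0.3228  (Xerox)
  w_4 = 0.133129·1.1893 + 0.000106·14.2953 = 0.1599  (Lockheed)
  w_5 = 0.133129·-0.4700 + 0.000106·4.6101 = -0.0621  (Alcoa)
Σw_i=1.0000  μᵀw=0.1270
σ²=wᵀΣw=λ₁·μ_p+λ₂ = 0.133129·0.127 + 0.000106 = 0.017014 ≈ 0.0170


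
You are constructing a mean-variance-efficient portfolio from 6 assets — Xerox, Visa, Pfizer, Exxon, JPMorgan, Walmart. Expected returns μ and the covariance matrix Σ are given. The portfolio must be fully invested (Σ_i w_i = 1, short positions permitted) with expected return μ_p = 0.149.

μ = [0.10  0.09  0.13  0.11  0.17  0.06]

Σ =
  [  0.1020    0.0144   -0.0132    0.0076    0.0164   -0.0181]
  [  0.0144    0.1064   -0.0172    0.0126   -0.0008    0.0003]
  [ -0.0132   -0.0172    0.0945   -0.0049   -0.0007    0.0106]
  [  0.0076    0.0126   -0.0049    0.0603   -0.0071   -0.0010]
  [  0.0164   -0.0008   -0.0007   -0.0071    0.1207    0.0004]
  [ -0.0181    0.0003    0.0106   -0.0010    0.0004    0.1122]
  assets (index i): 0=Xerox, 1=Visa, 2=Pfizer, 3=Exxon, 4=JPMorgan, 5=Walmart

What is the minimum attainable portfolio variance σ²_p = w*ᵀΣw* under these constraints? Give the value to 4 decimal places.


u=Σ⁻¹μ = [0.8095  0.7964  1.6832  1.8685  1.4217  0.5158]
v=Σ⁻¹𝟙 = [9.5134  8.4207  13.2812  15.8031  8.0241  9.2823]
a=μᵀu=0.849619  b=𝟙ᵀu=7.095126  c=𝟙ᵀv=64.324765  D=ac−b²=4.310746
λ₁=(c·0.149−b)/D = (64.324765·0.149−7.095126)/4.310746 = 0.577455
λ₂=(a−b·0.149)/D = (0.849619−7.095126·0.149)/4.310746 = -0.048148
w* = 0.577455·u + -0.048148·v:
  w_0 = 0.577455·0.8095 + -0.048148·9.5134 = 0.0094  (Xerox)
  w_1 = 0.577455·0.7964 + -0.048148·8.4207 = 0.0544  (Visa)
  w_2 = 0.577455·1.6832 + -0.048148·13.2812 = 0.3325  (Pfizer)
  w_3 = 0.577455·1.8685 + -0.048148·15.8031 = 0.3181  (Exxon)
  w_4 = 0.577455·1.4217 + -0.048148·8.0241 = 0.4346  (JPMorgan)
  w_5 = 0.577455·0.5158 + -0.048148·9.2823 = -0.1491  (Walmart)
Σw_i=1.0000  μᵀw=0.1490
σ²=wᵀΣw=λ₁·μ_p+λ₂ = 0.577455·0.149 + -0.048148 = 0.037893 ≈ 0.0379

0.0379


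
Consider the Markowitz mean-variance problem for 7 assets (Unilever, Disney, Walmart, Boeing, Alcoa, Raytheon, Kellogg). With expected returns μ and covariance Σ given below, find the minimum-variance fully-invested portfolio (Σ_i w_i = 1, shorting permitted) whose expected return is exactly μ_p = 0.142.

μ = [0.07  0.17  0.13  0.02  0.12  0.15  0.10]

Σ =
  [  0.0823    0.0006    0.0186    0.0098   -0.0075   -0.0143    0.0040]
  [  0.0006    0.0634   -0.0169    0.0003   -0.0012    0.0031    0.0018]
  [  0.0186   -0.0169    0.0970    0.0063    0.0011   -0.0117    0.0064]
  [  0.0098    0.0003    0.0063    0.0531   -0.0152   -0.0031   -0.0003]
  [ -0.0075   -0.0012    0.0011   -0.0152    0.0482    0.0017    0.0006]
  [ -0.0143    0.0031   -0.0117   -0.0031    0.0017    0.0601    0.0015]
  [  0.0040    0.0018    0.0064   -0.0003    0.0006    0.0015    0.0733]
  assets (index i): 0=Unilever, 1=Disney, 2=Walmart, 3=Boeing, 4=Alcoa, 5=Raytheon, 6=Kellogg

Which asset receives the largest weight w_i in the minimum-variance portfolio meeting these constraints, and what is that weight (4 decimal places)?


Disney (0.2883)

g=Σ⁻¹μ = [1.0077  3.0500  1.8669  0.9458  2.8639  2.8847  0.9928]
h=Σ⁻¹𝟙 = [12.4257  17.6550  10.8427  24.9915  29.8771  20.9647  11.0129]
a=μᵀg=1.726308  b=𝟙ᵀg=13.611790  c=𝟙ᵀh=127.769708  D=ac−b²=35.289039
λ₁=(c·0.142−b)/D = (127.769708·0.142−13.611790)/35.289039 = 0.128411
λ₂=(a−b·0.142)/D = (1.726308−13.611790·0.142)/35.289039 = -0.005854
w* = 0.128411·g + -0.005854·h:
  w_0 = 0.128411·1.0077 + -0.005854·12.4257 = 0.0567  (Unilever)
  w_1 = 0.128411·3.0500 + -0.005854·17.6550 = 0.2883  (Disney)
  w_2 = 0.128411·1.8669 + -0.005854·10.8427 = 0.1763  (Walmart)
  w_3 = 0.128411·0.9458 + -0.005854·24.9915 = -0.0248  (Boeing)
  w_4 = 0.128411·2.8639 + -0.005854·29.8771 = 0.1929  (Alcoa)
  w_5 = 0.128411·2.8847 + -0.005854·20.9647 = 0.2477  (Raytheon)
  w_6 = 0.128411·0.9928 + -0.005854·11.0129 = 0.0630  (Kellogg)
Σw_i=1.0000  μᵀw=0.1420
σ²=wᵀΣw=λ₁·μ_p+λ₂ = 0.128411·0.142 + -0.005854 = 0.012381 ≈ 0.0124


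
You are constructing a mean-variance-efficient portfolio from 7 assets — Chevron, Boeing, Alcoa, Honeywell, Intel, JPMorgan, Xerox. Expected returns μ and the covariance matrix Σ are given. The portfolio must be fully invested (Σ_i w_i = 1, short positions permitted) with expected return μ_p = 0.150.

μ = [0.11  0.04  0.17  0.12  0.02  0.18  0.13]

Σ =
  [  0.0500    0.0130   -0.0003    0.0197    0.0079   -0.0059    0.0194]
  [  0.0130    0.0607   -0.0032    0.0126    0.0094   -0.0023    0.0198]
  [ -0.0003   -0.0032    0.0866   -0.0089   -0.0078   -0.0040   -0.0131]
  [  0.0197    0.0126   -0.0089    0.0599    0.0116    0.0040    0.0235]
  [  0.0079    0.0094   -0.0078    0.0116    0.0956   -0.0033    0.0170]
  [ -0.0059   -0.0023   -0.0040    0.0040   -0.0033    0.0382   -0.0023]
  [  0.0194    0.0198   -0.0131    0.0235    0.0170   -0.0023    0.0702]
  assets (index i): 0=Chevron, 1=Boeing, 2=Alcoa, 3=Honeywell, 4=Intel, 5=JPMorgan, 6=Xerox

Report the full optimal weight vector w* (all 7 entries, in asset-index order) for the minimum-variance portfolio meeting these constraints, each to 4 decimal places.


u=Σ⁻¹μ = [1.8975  -0.1472  2.5557  0.7349  0.0561  5.2977  1.7599]
v=Σ⁻¹𝟙 = [14.7559  10.5067  15.8698  5.3540  8.6363  31.3770  7.3096]
a=μᵀu=1.908984  b=𝟙ᵀu=12.154574  c=𝟙ᵀv=93.809066  D=ac−b²=31.346345
λ₁=(c·0.150−b)/D = (93.809066·0.150−12.154574)/31.346345 = 0.061149
λ₂=(a−b·0.150)/D = (1.908984−12.154574·0.150)/31.346345 = 0.002737
w* = 0.061149·u + 0.002737·v:
  w_0 = 0.061149·1.8975 + 0.002737·14.7559 = 0.1564  (Chevron)
  w_1 = 0.061149·-0.1472 + 0.002737·10.5067 = 0.0198  (Boeing)
  w_2 = 0.061149·2.5557 + 0.002737·15.8698 = 0.1997  (Alcoa)
  w_3 = 0.061149·0.7349 + 0.002737·5.3540 = 0.0596  (Honeywell)
  w_4 = 0.061149·0.0561 + 0.002737·8.6363 = 0.0271  (Intel)
  w_5 = 0.061149·5.2977 + 0.002737·31.3770 = 0.4098  (JPMorgan)
  w_6 = 0.061149·1.7599 + 0.002737·7.3096 = 0.1276  (Xerox)
Σw_i=1.0000  μᵀw=0.1500
σ²=wᵀΣw=λ₁·μ_p+λ₂ = 0.061149·0.150 + 0.002737 = 0.011909 ≈ 0.0119

0.1564  0.0198  0.1997  0.0596  0.0271  0.4098  0.1276


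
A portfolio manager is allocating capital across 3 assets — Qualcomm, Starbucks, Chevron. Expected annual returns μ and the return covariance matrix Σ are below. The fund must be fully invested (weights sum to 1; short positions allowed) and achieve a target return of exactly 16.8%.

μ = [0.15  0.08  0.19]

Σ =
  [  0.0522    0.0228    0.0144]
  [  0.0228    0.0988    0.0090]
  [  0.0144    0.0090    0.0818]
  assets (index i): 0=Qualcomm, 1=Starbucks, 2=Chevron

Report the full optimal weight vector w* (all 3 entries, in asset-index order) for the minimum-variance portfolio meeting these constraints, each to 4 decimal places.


g=Σ⁻¹μ = [2.3020  0.1049  1.9060]
h=Σ⁻¹𝟙 = [14.0008  6.0622  9.0933]
a=μᵀg=0.715819  b=𝟙ᵀg=4.312809  c=𝟙ᵀh=29.156202  D=ac−b²=2.270239
λ₁=(c·0.168−b)/D = (29.156202·0.168−4.312809)/2.270239 = 0.257873
λ₂=(a−b·0.168)/D = (0.715819−4.312809·0.168)/2.270239 = -0.003847
w* = 0.257873·g + -0.003847·h:
  w_0 = 0.257873·2.3020 + -0.003847·14.0008 = 0.5398  (Qualcomm)
  w_1 = 0.257873·0.1049 + -0.003847·6.0622 = 0.0037  (Starbucks)
  w_2 = 0.257873·1.9060 + -0.003847·9.0933 = 0.4565  (Chevron)
Σw_i=1.0000  μᵀw=0.1680
σ²=wᵀΣw=λ₁·μ_p+λ₂ = 0.257873·0.168 + -0.003847 = 0.039476 ≈ 0.0395

0.5398  0.0037  0.4565


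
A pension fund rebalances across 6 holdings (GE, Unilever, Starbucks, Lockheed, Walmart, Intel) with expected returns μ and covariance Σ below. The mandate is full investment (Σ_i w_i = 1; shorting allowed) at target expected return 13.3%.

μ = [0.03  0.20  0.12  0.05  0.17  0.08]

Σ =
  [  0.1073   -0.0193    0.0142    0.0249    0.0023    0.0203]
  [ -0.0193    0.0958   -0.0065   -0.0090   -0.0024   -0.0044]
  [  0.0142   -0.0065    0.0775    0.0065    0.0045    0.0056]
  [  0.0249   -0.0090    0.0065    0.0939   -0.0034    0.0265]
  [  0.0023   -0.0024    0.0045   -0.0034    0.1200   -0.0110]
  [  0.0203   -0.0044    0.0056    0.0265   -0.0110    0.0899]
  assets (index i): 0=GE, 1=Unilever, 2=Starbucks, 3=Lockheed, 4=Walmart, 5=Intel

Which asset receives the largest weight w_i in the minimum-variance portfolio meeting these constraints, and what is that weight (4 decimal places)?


p=Σ⁻¹μ = [0.2016  2.3485  1.5213  0.3898  1.4993  0.9331]
q=Σ⁻¹𝟙 = [6.8473  13.8740  11.0570  7.3225  9.0531  8.5168]
a=μᵀp=1.007326  b=𝟙ᵀp=6.893560  c=𝟙ᵀq=56.670751  D=ac−b²=9.564730
λ₁=(c·0.133−b)/D = (56.670751·0.133−6.893560)/9.564730 = 0.067294
λ₂=(a−b·0.133)/D = (1.007326−6.893560·0.133)/9.564730 = 0.009460
w* = 0.067294·p + 0.009460·q:
  w_0 = 0.067294·0.2016 + 0.009460·6.8473 = 0.0783  (GE)
  w_1 = 0.067294·2.3485 + 0.009460·13.8740 = 0.2893  (Unilever)
  w_2 = 0.067294·1.5213 + 0.009460·11.0570 = 0.2070  (Starbucks)
  w_3 = 0.067294·0.3898 + 0.009460·7.3225 = 0.0955  (Lockheed)
  w_4 = 0.067294·1.4993 + 0.009460·9.0531 = 0.1865  (Walmart)
  w_5 = 0.067294·0.9331 + 0.009460·8.5168 = 0.1434  (Intel)
Σw_i=1.0000  μᵀw=0.1330
σ²=wᵀΣw=λ₁·μ_p+λ₂ = 0.067294·0.133 + 0.009460 = 0.018410 ≈ 0.0184

Unilever (0.2893)


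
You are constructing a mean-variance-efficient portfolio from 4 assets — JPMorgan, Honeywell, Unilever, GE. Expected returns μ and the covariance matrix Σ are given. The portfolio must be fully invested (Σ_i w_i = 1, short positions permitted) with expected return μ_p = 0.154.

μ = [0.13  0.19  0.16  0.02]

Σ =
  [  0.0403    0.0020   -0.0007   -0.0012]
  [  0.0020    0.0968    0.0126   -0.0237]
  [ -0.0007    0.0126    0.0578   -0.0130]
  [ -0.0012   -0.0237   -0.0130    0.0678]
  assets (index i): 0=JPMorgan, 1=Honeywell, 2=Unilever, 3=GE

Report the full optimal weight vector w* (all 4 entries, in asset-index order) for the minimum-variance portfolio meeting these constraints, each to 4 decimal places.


0.3825  0.2574  0.3440  0.0161

g=Σ⁻¹μ = [3.2242  1.9188  2.7370  1.5476]
h=Σ⁻¹𝟙 = [25.2213  12.9685  20.0828  23.5796]
a=μᵀg=1.252596  b=𝟙ᵀg=9.427617  c=𝟙ᵀh=81.852131  D=ac−b²=13.647657
λ₁=(c·0.154−b)/D = (81.852131·0.154−9.427617)/13.647657 = 0.232832
λ₂=(a−b·0.154)/D = (1.252596−9.427617·0.154)/13.647657 = -0.014600
w* = 0.232832·g + -0.014600·h:
  w_0 = 0.232832·3.2242 + -0.014600·25.2213 = 0.3825  (JPMorgan)
  w_1 = 0.232832·1.9188 + -0.014600·12.9685 = 0.2574  (Honeywell)
  w_2 = 0.232832·2.7370 + -0.014600·20.0828 = 0.3440  (Unilever)
  w_3 = 0.232832·1.5476 + -0.014600·23.5796 = 0.0161  (GE)
Σw_i=1.0000  μᵀw=0.1540
σ²=wᵀΣw=λ₁·μ_p+λ₂ = 0.232832·0.154 + -0.014600 = 0.021256 ≈ 0.0213


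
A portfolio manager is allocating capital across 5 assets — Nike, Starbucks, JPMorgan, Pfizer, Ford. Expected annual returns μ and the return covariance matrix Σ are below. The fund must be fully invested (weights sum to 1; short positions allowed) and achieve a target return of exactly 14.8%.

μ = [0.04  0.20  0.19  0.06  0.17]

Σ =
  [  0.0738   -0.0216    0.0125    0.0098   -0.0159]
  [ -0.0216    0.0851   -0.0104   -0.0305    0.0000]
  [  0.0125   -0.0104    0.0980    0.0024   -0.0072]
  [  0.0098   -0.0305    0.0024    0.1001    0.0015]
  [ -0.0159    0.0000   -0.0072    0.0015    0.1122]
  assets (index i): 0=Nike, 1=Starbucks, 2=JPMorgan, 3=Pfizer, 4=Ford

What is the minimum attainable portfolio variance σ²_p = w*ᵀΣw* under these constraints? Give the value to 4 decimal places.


0.0139

g=Σ⁻¹μ = [1.3902  3.4944  2.2317  1.4470  1.8360]
h=Σ⁻¹𝟙 = [19.1782  23.2181  10.7514  14.7474  12.1232]
a=μᵀg=1.577456  b=𝟙ᵀg=10.399297  c=𝟙ᵀh=80.018309  D=ac−b²=18.079983
λ₁=(c·0.148−b)/D = (80.018309·0.148−10.399297)/18.079983 = 0.079835
λ₂=(a−b·0.148)/D = (1.577456−10.399297·0.148)/18.079983 = 0.002122
w* = 0.079835·g + 0.002122·h:
  w_0 = 0.079835·1.3902 + 0.002122·19.1782 = 0.1517  (Nike)
  w_1 = 0.079835·3.4944 + 0.002122·23.2181 = 0.3282  (Starbucks)
  w_2 = 0.079835·2.2317 + 0.002122·10.7514 = 0.2010  (JPMorgan)
  w_3 = 0.079835·1.4470 + 0.002122·14.7474 = 0.1468  (Pfizer)
  w_4 = 0.079835·1.8360 + 0.002122·12.1232 = 0.1723  (Ford)
Σw_i=1.0000  μᵀw=0.1480
σ²=wᵀΣw=λ₁·μ_p+λ₂ = 0.079835·0.148 + 0.002122 = 0.013937 ≈ 0.0139


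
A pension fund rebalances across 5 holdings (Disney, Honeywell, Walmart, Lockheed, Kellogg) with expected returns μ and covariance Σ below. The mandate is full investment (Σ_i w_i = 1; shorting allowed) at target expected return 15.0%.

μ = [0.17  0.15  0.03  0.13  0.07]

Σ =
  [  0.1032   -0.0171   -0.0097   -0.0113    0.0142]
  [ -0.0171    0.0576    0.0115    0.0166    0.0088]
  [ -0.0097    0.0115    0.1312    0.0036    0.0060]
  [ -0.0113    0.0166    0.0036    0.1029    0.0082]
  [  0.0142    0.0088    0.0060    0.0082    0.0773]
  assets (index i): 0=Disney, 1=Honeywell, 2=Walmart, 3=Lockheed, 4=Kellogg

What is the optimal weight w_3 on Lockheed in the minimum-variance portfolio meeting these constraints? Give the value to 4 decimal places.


g=Σ⁻¹μ = [2.2534  2.9496  0.1067  1.0282  0.0385]
h=Σ⁻¹𝟙 = [12.8723  16.5403  6.5771  7.6462  7.3674]
a=μᵀg=0.965072  b=𝟙ᵀg=6.376374  c=𝟙ᵀh=51.003300  D=ac−b²=8.563743
λ₁=(c·0.150−b)/D = (51.003300·0.150−6.376374)/8.563743 = 0.148781
λ₂=(a−b·0.150)/D = (0.965072−6.376374·0.150)/8.563743 = 0.001006
w* = 0.148781·g + 0.001006·h:
  w_0 = 0.148781·2.2534 + 0.001006·12.8723 = 0.3482  (Disney)
  w_1 = 0.148781·2.9496 + 0.001006·16.5403 = 0.4555  (Honeywell)
  w_2 = 0.148781·0.1067 + 0.001006·6.5771 = 0.0225  (Walmart)
  w_3 = 0.148781·1.0282 + 0.001006·7.6462 = 0.1607  (Lockheed)
  w_4 = 0.148781·0.0385 + 0.001006·7.3674 = 0.0131  (Kellogg)
Σw_i=1.0000  μᵀw=0.1500
σ²=wᵀΣw=λ₁·μ_p+λ₂ = 0.148781·0.150 + 0.001006 = 0.023323 ≈ 0.0233

0.1607


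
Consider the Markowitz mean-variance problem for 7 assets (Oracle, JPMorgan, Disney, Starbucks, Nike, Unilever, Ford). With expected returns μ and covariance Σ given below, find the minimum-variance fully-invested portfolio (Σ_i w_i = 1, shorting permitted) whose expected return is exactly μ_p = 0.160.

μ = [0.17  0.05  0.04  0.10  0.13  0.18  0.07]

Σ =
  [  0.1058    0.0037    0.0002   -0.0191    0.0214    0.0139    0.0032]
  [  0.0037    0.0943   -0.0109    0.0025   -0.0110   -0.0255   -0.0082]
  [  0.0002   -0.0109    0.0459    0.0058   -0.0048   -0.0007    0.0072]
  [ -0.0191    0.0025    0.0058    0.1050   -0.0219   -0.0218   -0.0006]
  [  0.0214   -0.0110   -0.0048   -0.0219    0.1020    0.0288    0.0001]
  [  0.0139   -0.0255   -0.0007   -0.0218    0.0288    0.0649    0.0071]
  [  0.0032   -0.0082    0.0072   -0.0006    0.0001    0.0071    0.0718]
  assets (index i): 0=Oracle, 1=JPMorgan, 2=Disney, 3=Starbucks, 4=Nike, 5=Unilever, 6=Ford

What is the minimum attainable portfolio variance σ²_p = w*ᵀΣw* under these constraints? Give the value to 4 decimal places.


0.0247

x=Σ⁻¹μ = [1.2938  1.6078  1.0183  1.9481  0.6765  3.4193  0.6760]
y=Σ⁻¹𝟙 = [6.3754  20.8606  24.2251  15.4251  8.7977  22.5212  11.4862]
a=μᵀx=1.286628  b=𝟙ᵀx=10.639918  c=𝟙ᵀy=109.691339  D=ac−b²=27.924103
λ₁=(c·0.160−b)/D = (109.691339·0.160−10.639918)/27.924103 = 0.247481
λ₂=(a−b·0.160)/D = (1.286628−10.639918·0.160)/27.924103 = -0.014889
w* = 0.247481·x + -0.014889·y:
  w_0 = 0.247481·1.2938 + -0.014889·6.3754 = 0.2253  (Oracle)
  w_1 = 0.247481·1.6078 + -0.014889·20.8606 = 0.0873  (JPMorgan)
  w_2 = 0.247481·1.0183 + -0.014889·24.2251 = -0.1087  (Disney)
  w_3 = 0.247481·1.9481 + -0.014889·15.4251 = 0.2525  (Starbucks)
  w_4 = 0.247481·0.6765 + -0.014889·8.7977 = 0.0364  (Nike)
  w_5 = 0.247481·3.4193 + -0.014889·22.5212 = 0.5109  (Unilever)
  w_6 = 0.247481·0.6760 + -0.014889·11.4862 = -0.0037  (Ford)
Σw_i=1.0000  μᵀw=0.1600
σ²=wᵀΣw=λ₁·μ_p+λ₂ = 0.247481·0.160 + -0.014889 = 0.024708 ≈ 0.0247


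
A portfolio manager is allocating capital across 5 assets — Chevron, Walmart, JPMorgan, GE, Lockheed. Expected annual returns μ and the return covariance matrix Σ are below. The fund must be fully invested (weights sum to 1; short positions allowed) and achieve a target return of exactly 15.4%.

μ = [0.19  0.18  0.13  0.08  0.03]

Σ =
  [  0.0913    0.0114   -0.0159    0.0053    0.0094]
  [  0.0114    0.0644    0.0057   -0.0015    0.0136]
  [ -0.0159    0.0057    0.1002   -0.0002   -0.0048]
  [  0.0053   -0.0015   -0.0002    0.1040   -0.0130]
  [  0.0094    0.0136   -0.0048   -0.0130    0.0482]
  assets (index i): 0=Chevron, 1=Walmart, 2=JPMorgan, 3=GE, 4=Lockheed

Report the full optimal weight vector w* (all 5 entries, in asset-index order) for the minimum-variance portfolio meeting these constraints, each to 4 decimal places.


u=Σ⁻¹μ = [2.0163  2.3439  1.4807  0.6908  -0.0984]
v=Σ⁻¹𝟙 = [9.1009  8.7194  11.9539  11.9148  20.9157]
a=μᵀu=1.049802  b=𝟙ᵀu=6.433326  c=𝟙ᵀv=62.604753  D=ac−b²=24.334907
λ₁=(c·0.154−b)/D = (62.604753·0.154−6.433326)/24.334907 = 0.131819
λ₂=(a−b·0.154)/D = (1.049802−6.433326·0.154)/24.334907 = 0.002427
w* = 0.131819·u + 0.002427·v:
  w_0 = 0.131819·2.0163 + 0.002427·9.1009 = 0.2879  (Chevron)
  w_1 = 0.131819·2.3439 + 0.002427·8.7194 = 0.3301  (Walmart)
  w_2 = 0.131819·1.4807 + 0.002427·11.9539 = 0.2242  (JPMorgan)
  w_3 = 0.131819·0.6908 + 0.002427·11.9148 = 0.1200  (GE)
  w_4 = 0.131819·-0.0984 + 0.002427·20.9157 = 0.0378  (Lockheed)
Σw_i=1.0000  μᵀw=0.1540
σ²=wᵀΣw=λ₁·μ_p+λ₂ = 0.131819·0.154 + 0.002427 = 0.022728 ≈ 0.0227

0.2879  0.3301  0.2242  0.1200  0.0378


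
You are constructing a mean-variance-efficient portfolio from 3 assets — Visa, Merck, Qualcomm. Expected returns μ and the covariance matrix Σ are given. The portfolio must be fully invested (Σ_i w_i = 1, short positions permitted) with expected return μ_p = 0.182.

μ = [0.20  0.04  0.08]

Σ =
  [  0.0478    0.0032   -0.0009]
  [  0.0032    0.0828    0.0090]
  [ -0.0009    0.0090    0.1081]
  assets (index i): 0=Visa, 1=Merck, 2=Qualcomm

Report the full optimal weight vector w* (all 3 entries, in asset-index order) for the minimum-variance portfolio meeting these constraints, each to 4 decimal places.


0.8539  0.0117  0.1344

p=Σ⁻¹μ = [4.1823  0.2394  0.7549]
q=Σ⁻¹𝟙 = [20.3881  10.3591  8.5580]
a=μᵀp=0.906429  b=𝟙ᵀp=5.176631  c=𝟙ᵀq=39.305245  D=ac−b²=8.829912
λ₁=(c·0.182−b)/D = (39.305245·0.182−5.176631)/8.829912 = 0.223889
λ₂=(a−b·0.182)/D = (0.906429−5.176631·0.182)/8.829912 = -0.004045
w* = 0.223889·p + -0.004045·q:
  w_0 = 0.223889·4.1823 + -0.004045·20.3881 = 0.8539  (Visa)
  w_1 = 0.223889·0.2394 + -0.004045·10.3591 = 0.0117  (Merck)
  w_2 = 0.223889·0.7549 + -0.004045·8.5580 = 0.1344  (Qualcomm)
Σw_i=1.0000  μᵀw=0.1820
σ²=wᵀΣw=λ₁·μ_p+λ₂ = 0.223889·0.182 + -0.004045 = 0.036703 ≈ 0.0367


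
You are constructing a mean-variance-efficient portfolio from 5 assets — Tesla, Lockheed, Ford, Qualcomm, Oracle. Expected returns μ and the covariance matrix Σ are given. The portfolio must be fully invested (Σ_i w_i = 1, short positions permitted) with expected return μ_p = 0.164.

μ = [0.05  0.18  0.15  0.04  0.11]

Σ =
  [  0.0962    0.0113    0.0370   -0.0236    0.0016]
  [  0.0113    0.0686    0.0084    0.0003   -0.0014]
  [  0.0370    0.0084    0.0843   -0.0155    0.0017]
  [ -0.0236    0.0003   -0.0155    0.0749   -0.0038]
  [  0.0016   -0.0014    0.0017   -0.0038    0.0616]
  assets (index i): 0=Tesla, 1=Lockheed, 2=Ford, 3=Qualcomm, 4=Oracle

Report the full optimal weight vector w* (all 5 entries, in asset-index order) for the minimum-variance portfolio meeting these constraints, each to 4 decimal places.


-0.1533  0.4862  0.3390  0.0399  0.2881

u=Σ⁻¹μ = [-0.2648  2.4839  1.7766  0.9025  1.8557]
v=Σ⁻¹𝟙 = [9.7220  12.0692  9.5802  19.2201  17.1768]
a=μᵀu=0.940575  b=𝟙ᵀu=6.753850  c=𝟙ᵀv=67.768401  D=ac−b²=18.126790
λ₁=(c·0.164−b)/D = (67.768401·0.164−6.753850)/18.126790 = 0.240537
λ₂=(a−b·0.164)/D = (0.940575−6.753850·0.164)/18.126790 = -0.009216
w* = 0.240537·u + -0.009216·v:
  w_0 = 0.240537·-0.2648 + -0.009216·9.7220 = -0.1533  (Tesla)
  w_1 = 0.240537·2.4839 + -0.009216·12.0692 = 0.4862  (Lockheed)
  w_2 = 0.240537·1.7766 + -0.009216·9.5802 = 0.3390  (Ford)
  w_3 = 0.240537·0.9025 + -0.009216·19.2201 = 0.0399  (Qualcomm)
  w_4 = 0.240537·1.8557 + -0.009216·17.1768 = 0.2881  (Oracle)
Σw_i=1.0000  μᵀw=0.1640
σ²=wᵀΣw=λ₁·μ_p+λ₂ = 0.240537·0.164 + -0.009216 = 0.030232 ≈ 0.0302


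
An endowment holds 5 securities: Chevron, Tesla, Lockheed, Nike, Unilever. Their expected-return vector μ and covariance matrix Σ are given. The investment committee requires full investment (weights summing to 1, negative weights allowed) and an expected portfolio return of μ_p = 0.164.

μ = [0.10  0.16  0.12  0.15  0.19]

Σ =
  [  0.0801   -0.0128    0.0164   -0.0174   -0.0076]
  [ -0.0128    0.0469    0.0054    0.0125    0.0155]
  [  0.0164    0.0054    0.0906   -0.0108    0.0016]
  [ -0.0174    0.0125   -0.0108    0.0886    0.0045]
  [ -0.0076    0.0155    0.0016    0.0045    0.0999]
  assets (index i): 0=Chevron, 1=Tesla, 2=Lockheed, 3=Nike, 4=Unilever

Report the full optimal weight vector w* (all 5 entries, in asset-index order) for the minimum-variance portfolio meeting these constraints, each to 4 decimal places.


g=Σ⁻¹μ = [2.0322  2.8953  0.9629  1.7241  1.5142]
h=Σ⁻¹𝟙 = [17.3571  19.2442  8.1133  12.5809  7.6480]
a=μᵀg=1.328321  b=𝟙ᵀg=9.128624  c=𝟙ᵀh=64.943427  D=ac−b²=2.933927
λ₁=(c·0.164−b)/D = (64.943427·0.164−9.128624)/2.933927 = 0.518792
λ₂=(a−b·0.164)/D = (1.328321−9.128624·0.164)/2.933927 = -0.057525
w* = 0.518792·g + -0.057525·h:
  w_0 = 0.518792·2.0322 + -0.057525·17.3571 = 0.0558  (Chevron)
  w_1 = 0.518792·2.8953 + -0.057525·19.2442 = 0.3951  (Tesla)
  w_2 = 0.518792·0.9629 + -0.057525·8.1133 = 0.0328  (Lockheed)
  w_3 = 0.518792·1.7241 + -0.057525·12.5809 = 0.1707  (Nike)
  w_4 = 0.518792·1.5142 + -0.057525·7.6480 = 0.3456  (Unilever)
Σw_i=1.0000  μᵀw=0.1640
σ²=wᵀΣw=λ₁·μ_p+λ₂ = 0.518792·0.164 + -0.057525 = 0.027557 ≈ 0.0276

0.0558  0.3951  0.0328  0.1707  0.3456


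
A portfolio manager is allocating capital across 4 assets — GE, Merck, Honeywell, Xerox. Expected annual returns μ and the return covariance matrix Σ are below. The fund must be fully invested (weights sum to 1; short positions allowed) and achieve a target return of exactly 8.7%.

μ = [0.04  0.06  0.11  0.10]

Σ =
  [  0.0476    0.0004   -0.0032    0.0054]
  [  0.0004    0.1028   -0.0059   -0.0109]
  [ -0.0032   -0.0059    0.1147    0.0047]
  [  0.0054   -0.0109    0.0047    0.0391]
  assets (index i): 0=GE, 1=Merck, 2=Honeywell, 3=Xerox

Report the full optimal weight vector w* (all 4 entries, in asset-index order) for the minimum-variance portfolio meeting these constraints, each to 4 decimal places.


p=Σ⁻¹μ = [0.5971  0.9116  0.9152  2.6192]
q=Σ⁻¹𝟙 = [18.5991  12.8704  8.8532  25.5305]
a=μᵀp=0.441174  b=𝟙ᵀp=5.043086  c=𝟙ᵀq=65.853163  D=ac−b²=3.619968
λ₁=(c·0.087−b)/D = (65.853163·0.087−5.043086)/3.619968 = 0.189543
λ₂=(a−b·0.087)/D = (0.441174−5.043086·0.087)/3.619968 = 0.000670
w* = 0.189543·p + 0.000670·q:
  w_0 = 0.189543·0.5971 + 0.000670·18.5991 = 0.1256  (GE)
  w_1 = 0.189543·0.9116 + 0.000670·12.8704 = 0.1814  (Merck)
  w_2 = 0.189543·0.9152 + 0.000670·8.8532 = 0.1794  (Honeywell)
  w_3 = 0.189543·2.6192 + 0.000670·25.5305 = 0.5136  (Xerox)
Σw_i=1.0000  μᵀw=0.0870
σ²=wᵀΣw=λ₁·μ_p+λ₂ = 0.189543·0.087 + 0.000670 = 0.017160 ≈ 0.0172

0.1256  0.1814  0.1794  0.5136


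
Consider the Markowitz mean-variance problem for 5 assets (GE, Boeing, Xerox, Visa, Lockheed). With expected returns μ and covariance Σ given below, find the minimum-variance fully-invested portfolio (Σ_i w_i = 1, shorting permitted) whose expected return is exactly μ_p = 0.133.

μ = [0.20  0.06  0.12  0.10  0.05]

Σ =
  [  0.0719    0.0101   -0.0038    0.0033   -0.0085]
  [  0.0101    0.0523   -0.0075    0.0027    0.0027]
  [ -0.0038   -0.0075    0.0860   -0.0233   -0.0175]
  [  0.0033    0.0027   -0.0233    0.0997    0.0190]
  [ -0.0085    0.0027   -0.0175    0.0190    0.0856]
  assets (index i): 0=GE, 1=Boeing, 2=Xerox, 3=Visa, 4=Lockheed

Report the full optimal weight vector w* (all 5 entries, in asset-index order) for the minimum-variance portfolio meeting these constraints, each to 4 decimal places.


g=Σ⁻¹μ = [2.8479  0.7874  2.1179  1.1897  1.0110]
h=Σ⁻¹𝟙 = [13.5679  18.0236  19.6370  11.0079  14.0322]
a=μᵀg=1.040487  b=𝟙ᵀg=7.953841  c=𝟙ᵀh=76.268684  D=ac−b²=16.093027
λ₁=(c·0.133−b)/D = (76.268684·0.133−7.953841)/16.093027 = 0.136077
λ₂=(a−b·0.133)/D = (1.040487−7.953841·0.133)/16.093027 = -0.001080
w* = 0.136077·g + -0.001080·h:
  w_0 = 0.136077·2.8479 + -0.001080·13.5679 = 0.3729  (GE)
  w_1 = 0.136077·0.7874 + -0.001080·18.0236 = 0.0877  (Boeing)
  w_2 = 0.136077·2.1179 + -0.001080·19.6370 = 0.2670  (Xerox)
  w_3 = 0.136077·1.1897 + -0.001080·11.0079 = 0.1500  (Visa)
  w_4 = 0.136077·1.0110 + -0.001080·14.0322 = 0.1224  (Lockheed)
Σw_i=1.0000  μᵀw=0.1330
σ²=wᵀΣw=λ₁·μ_p+λ₂ = 0.136077·0.133 + -0.001080 = 0.017019 ≈ 0.0170

0.3729  0.0877  0.2670  0.1500  0.1224


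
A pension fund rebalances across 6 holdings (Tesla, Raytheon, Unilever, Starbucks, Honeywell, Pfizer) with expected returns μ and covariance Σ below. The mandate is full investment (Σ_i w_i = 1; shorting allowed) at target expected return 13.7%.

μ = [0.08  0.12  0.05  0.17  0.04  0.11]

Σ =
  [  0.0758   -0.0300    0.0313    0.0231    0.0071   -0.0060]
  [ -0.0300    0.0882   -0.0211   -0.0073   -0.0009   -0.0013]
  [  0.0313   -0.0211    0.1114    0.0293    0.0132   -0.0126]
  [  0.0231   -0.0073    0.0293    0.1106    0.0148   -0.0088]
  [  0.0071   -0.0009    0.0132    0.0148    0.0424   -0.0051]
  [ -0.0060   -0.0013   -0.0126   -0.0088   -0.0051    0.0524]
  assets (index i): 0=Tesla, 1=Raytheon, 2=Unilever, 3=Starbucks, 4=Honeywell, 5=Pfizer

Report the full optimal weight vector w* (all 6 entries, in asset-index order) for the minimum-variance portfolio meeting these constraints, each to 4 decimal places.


u=Σ⁻¹μ = [1.4963  2.1037  0.2973  1.4356  0.4663  2.6807]
v=Σ⁻¹𝟙 = [16.8157  19.7668  7.3974  4.1921  20.5476  25.9825]
a=μᵀu=0.944581  b=𝟙ᵀu=8.479785  c=𝟙ᵀv=94.702159  D=ac−b²=17.547115
λ₁=(c·0.137−b)/D = (94.702159·0.137−8.479785)/17.547115 = 0.256134
λ₂=(a−b·0.137)/D = (0.944581−8.479785·0.137)/17.547115 = -0.012375
w* = 0.256134·u + -0.012375·v:
  w_0 = 0.256134·1.4963 + -0.012375·16.8157 = 0.1752  (Tesla)
  w_1 = 0.256134·2.1037 + -0.012375·19.7668 = 0.2942  (Raytheon)
  w_2 = 0.256134·0.2973 + -0.012375·7.3974 = -0.0154  (Unilever)
  w_3 = 0.256134·1.4356 + -0.012375·4.1921 = 0.3158  (Starbucks)
  w_4 = 0.256134·0.4663 + -0.012375·20.5476 = -0.1348  (Honeywell)
  w_5 = 0.256134·2.6807 + -0.012375·25.9825 = 0.3651  (Pfizer)
Σw_i=1.0000  μᵀw=0.1370
σ²=wᵀΣw=λ₁·μ_p+λ₂ = 0.256134·0.137 + -0.012375 = 0.022715 ≈ 0.0227

0.1752  0.2942  -0.0154  0.3158  -0.1348  0.3651


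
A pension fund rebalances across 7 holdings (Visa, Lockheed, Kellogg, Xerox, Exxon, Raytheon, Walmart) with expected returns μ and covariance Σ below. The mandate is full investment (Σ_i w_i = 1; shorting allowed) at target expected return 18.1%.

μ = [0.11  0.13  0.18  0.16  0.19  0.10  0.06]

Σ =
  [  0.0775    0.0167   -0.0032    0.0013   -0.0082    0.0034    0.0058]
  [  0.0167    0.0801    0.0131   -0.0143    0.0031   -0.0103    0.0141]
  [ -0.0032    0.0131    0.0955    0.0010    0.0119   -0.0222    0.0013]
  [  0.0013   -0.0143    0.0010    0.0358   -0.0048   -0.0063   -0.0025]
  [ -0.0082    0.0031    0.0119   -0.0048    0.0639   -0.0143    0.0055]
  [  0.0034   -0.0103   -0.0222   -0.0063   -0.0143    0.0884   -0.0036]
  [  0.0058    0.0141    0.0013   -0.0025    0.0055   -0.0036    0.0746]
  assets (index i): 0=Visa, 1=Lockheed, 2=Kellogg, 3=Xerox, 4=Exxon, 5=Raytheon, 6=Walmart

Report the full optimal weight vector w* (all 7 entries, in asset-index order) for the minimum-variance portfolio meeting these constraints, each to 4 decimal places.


g=Σ⁻¹μ = [1.1122  2.4200  1.7181  6.3820  3.7764  2.8800  0.3049]
h=Σ⁻¹𝟙 = [9.6270  16.3741  10.4998  41.3347  21.3477  22.3038  10.2662]
a=μᵀg=2.791122  b=𝟙ᵀg=18.593551  c=𝟙ᵀh=131.753383  D=ac−b²=22.019625
λ₁=(c·0.181−b)/D = (131.753383·0.181−18.593551)/22.019625 = 0.238597
λ₂=(a−b·0.181)/D = (2.791122−18.593551·0.181)/22.019625 = -0.026082
w* = 0.238597·g + -0.026082·h:
  w_0 = 0.238597·1.1122 + -0.026082·9.6270 = 0.0143  (Visa)
  w_1 = 0.238597·2.4200 + -0.026082·16.3741 = 0.1503  (Lockheed)
  w_2 = 0.238597·1.7181 + -0.026082·10.4998 = 0.1361  (Kellogg)
  w_3 = 0.238597·6.3820 + -0.026082·41.3347 = 0.4446  (Xerox)
  w_4 = 0.238597·3.7764 + -0.026082·21.3477 = 0.3443  (Exxon)
  w_5 = 0.238597·2.8800 + -0.026082·22.3038 = 0.1054  (Raytheon)
  w_6 = 0.238597·0.3049 + -0.026082·10.2662 = -0.1950  (Walmart)
Σw_i=1.0000  μᵀw=0.1810
σ²=wᵀΣw=λ₁·μ_p+λ₂ = 0.238597·0.181 + -0.026082 = 0.017104 ≈ 0.0171

0.0143  0.1503  0.1361  0.4446  0.3443  0.1054  -0.1950


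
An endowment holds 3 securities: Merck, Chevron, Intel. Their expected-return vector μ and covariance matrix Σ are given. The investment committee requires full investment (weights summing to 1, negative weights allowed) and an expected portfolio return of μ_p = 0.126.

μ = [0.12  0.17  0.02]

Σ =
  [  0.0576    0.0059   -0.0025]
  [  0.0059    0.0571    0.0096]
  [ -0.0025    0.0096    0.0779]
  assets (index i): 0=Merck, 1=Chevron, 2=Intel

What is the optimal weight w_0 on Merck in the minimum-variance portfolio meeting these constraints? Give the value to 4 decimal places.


0.3926

g=Σ⁻¹μ = [1.7955  2.7968  -0.0303]
h=Σ⁻¹𝟙 = [16.4480  13.8537  11.6576]
a=μᵀg=0.690315  b=𝟙ᵀg=4.562039  c=𝟙ᵀh=41.959275  D=ac−b²=8.152905
λ₁=(c·0.126−b)/D = (41.959275·0.126−4.562039)/8.152905 = 0.088905
λ₂=(a−b·0.126)/D = (0.690315−4.562039·0.126)/8.152905 = 0.014166
w* = 0.088905·g + 0.014166·h:
  w_0 = 0.088905·1.7955 + 0.014166·16.4480 = 0.3926  (Merck)
  w_1 = 0.088905·2.7968 + 0.014166·13.8537 = 0.4449  (Chevron)
  w_2 = 0.088905·-0.0303 + 0.014166·11.6576 = 0.1625  (Intel)
Σw_i=1.0000  μᵀw=0.1260
σ²=wᵀΣw=λ₁·μ_p+λ₂ = 0.088905·0.126 + 0.014166 = 0.025368 ≈ 0.0254


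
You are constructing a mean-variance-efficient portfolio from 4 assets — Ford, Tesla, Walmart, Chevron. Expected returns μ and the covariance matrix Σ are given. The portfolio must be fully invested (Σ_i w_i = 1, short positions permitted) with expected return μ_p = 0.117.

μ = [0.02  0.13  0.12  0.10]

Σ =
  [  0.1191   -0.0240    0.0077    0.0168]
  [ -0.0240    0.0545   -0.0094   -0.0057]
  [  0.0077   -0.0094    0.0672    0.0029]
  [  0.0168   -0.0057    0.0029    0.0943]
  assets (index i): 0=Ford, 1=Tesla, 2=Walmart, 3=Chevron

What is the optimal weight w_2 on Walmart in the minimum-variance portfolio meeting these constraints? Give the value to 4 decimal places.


u=Σ⁻¹μ = [0.4985  3.0836  2.1128  1.0930]
v=Σ⁻¹𝟙 = [11.4379  27.3273  16.9745  9.6965]
a=μᵀu=0.773670  b=𝟙ᵀu=6.787902  c=𝟙ᵀv=65.436220  D=ac−b²=4.550460
λ₁=(c·0.117−b)/D = (65.436220·0.117−6.787902)/4.550460 = 0.190780
λ₂=(a−b·0.117)/D = (0.773670−6.787902·0.117)/4.550460 = -0.004508
w* = 0.190780·u + -0.004508·v:
  w_0 = 0.190780·0.4985 + -0.004508·11.4379 = 0.0435  (Ford)
  w_1 = 0.190780·3.0836 + -0.004508·27.3273 = 0.4651  (Tesla)
  w_2 = 0.190780·2.1128 + -0.004508·16.9745 = 0.3265  (Walmart)
  w_3 = 0.190780·1.0930 + -0.004508·9.6965 = 0.1648  (Chevron)
Σw_i=1.0000  μᵀw=0.1170
σ²=wᵀΣw=λ₁·μ_p+λ₂ = 0.190780·0.117 + -0.004508 = 0.017813 ≈ 0.0178

0.3265


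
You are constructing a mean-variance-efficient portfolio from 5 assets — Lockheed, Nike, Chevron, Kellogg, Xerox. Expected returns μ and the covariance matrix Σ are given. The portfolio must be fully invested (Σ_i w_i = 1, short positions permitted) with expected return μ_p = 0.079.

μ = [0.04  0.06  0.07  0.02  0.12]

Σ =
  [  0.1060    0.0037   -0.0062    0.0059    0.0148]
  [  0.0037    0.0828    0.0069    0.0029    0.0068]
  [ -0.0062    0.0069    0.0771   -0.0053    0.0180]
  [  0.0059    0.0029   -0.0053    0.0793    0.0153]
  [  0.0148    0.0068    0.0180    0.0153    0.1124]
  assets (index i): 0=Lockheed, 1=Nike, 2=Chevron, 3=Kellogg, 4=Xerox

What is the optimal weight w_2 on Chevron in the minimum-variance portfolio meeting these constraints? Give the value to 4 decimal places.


0.2724

u=Σ⁻¹μ = [0.2696  0.5810  0.6790  0.0872  0.8764]
v=Σ⁻¹𝟙 = [8.6899  9.9243  12.7726  11.7786  3.5034]
a=μᵀu=0.200079  b=𝟙ᵀu=2.493118  c=𝟙ᵀv=46.668771  D=ac−b²=3.121824
λ₁=(c·0.079−b)/D = (46.668771·0.079−2.493118)/3.121824 = 0.382378
λ₂=(a−b·0.079)/D = (0.200079−2.493118·0.079)/3.121824 = 0.001000
w* = 0.382378·u + 0.001000·v:
  w_0 = 0.382378·0.2696 + 0.001000·8.6899 = 0.1118  (Lockheed)
  w_1 = 0.382378·0.5810 + 0.001000·9.9243 = 0.2321  (Nike)
  w_2 = 0.382378·0.6790 + 0.001000·12.7726 = 0.2724  (Chevron)
  w_3 = 0.382378·0.0872 + 0.001000·11.7786 = 0.0451  (Kellogg)
  w_4 = 0.382378·0.8764 + 0.001000·3.5034 = 0.3386  (Xerox)
Σw_i=1.0000  μᵀw=0.0790
σ²=wᵀΣw=λ₁·μ_p+λ₂ = 0.382378·0.079 + 0.001000 = 0.031208 ≈ 0.0312


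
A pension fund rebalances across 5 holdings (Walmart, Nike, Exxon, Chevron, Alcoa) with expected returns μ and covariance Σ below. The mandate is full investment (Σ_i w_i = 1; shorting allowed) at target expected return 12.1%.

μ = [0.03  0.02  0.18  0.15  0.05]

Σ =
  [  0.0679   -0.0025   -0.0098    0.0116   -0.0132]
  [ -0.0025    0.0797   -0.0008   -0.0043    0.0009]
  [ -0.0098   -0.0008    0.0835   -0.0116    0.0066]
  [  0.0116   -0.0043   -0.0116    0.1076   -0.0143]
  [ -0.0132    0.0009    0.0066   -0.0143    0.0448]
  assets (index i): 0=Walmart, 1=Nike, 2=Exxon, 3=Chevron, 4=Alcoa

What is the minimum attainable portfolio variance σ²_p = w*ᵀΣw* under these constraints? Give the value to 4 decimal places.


0.0182

u=Σ⁻¹μ = [0.7976  0.3786  2.3776  1.7873  1.5637]
v=Σ⁻¹𝟙 = [20.9057  13.7089  13.9869  13.1272  30.3353]
a=μᵀu=0.805757  b=𝟙ᵀu=6.904831  c=𝟙ᵀv=92.063943  D=ac−b²=26.504508
λ₁=(c·0.121−b)/D = (92.063943·0.121−6.904831)/26.504508 = 0.159781
λ₂=(a−b·0.121)/D = (0.805757−6.904831·0.121)/26.504508 = -0.001122
w* = 0.159781·u + -0.001122·v:
  w_0 = 0.159781·0.7976 + -0.001122·20.9057 = 0.1040  (Walmart)
  w_1 = 0.159781·0.3786 + -0.001122·13.7089 = 0.0451  (Nike)
  w_2 = 0.159781·2.3776 + -0.001122·13.9869 = 0.3642  (Exxon)
  w_3 = 0.159781·1.7873 + -0.001122·13.1272 = 0.2709  (Chevron)
  w_4 = 0.159781·1.5637 + -0.001122·30.3353 = 0.2158  (Alcoa)
Σw_i=1.0000  μᵀw=0.1210
σ²=wᵀΣw=λ₁·μ_p+λ₂ = 0.159781·0.121 + -0.001122 = 0.018212 ≈ 0.0182


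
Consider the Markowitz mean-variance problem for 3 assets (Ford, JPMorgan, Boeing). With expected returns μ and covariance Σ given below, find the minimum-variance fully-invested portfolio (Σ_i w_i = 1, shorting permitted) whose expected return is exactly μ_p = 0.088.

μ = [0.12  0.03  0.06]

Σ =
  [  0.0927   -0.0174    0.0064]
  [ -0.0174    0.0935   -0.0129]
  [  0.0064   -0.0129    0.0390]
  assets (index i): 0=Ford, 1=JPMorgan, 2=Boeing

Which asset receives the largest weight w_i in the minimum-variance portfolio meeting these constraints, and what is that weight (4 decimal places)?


Ford (0.5299)

x=Σ⁻¹μ = [1.3331  0.7869  1.5800]
y=Σ⁻¹𝟙 = [11.9487  16.9599  29.2900]
a=μᵀx=0.278382  b=𝟙ᵀx=3.700043  c=𝟙ᵀy=58.198613  D=ac−b²=2.511135
λ₁=(c·0.088−b)/D = (58.198613·0.088−3.700043)/2.511135 = 0.566053
λ₂=(a−b·0.088)/D = (0.278382−3.700043·0.088)/2.511135 = -0.018805
w* = 0.566053·x + -0.018805·y:
  w_0 = 0.566053·1.3331 + -0.018805·11.9487 = 0.5299  (Ford)
  w_1 = 0.566053·0.7869 + -0.018805·16.9599 = 0.1265  (JPMorgan)
  w_2 = 0.566053·1.5800 + -0.018805·29.2900 = 0.3436  (Boeing)
Σw_i=1.0000  μᵀw=0.0880
σ²=wᵀΣw=λ₁·μ_p+λ₂ = 0.566053·0.088 + -0.018805 = 0.031008 ≈ 0.0310
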